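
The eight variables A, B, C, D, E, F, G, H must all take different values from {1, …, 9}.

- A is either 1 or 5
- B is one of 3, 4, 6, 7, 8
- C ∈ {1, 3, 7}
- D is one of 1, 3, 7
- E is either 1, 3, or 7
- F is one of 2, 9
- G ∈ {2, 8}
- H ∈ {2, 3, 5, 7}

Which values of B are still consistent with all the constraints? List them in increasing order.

4, 6

C, D, E share exactly the 3 values {1, 3, 7}; by pigeonhole those values go to them, so strike 1, 3, 7 from A, B, H.
That leaves A = 5. Strike 5 from H.
H's domain is down to {2}, so H = 2. Strike 2 from F, G.
F must be 9 (only option left).
G must be 8 (only option left). Strike 8 from B.
No further eliminations apply; B can still be any of 4, 6.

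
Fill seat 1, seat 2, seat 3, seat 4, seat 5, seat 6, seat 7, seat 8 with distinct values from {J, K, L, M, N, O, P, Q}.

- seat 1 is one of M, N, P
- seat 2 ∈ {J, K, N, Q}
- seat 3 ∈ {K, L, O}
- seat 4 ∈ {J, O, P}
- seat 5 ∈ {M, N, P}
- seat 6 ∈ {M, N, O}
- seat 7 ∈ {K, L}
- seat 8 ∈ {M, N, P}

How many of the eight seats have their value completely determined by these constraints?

The 8 variables draw from only 8 values {J, K, L, M, N, O, P, Q}, so each is used; only seat 2 can be Q, hence seat 2 = Q.
Among the 7 still-open variables, J fits only seat 4 (and all 7 values in {J, K, L, M, N, O, P} must be used), so seat 4 = J.
The 3 variables seat 1, seat 5, seat 8 are confined to {M, N, P}, which locks those values in; drop them from seat 6.
That leaves seat 6 = O. So seat 3 can't be O.
Determined: seat 2=Q, seat 4=J, seat 6=O. The other seats each still have more than one consistent value. That makes 3.

3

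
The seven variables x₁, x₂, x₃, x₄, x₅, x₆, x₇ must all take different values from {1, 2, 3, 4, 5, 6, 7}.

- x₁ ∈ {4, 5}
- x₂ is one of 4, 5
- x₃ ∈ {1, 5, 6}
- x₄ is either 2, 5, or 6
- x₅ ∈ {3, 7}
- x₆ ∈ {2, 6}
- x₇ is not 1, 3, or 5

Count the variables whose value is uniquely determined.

3

The 7 variables together cover exactly {1, 2, 3, 4, 5, 6, 7} — 7 values for 7 variables — and 1 appears only in x₃'s list, so x₃ = 1.
The 6 still-open variables together cover exactly {2, 3, 4, 5, 6, 7} — 6 values for 6 variables — and 3 appears only in x₅'s list, so x₅ = 3.
The 5 still-open variables together cover exactly {2, 4, 5, 6, 7} — 5 values for 5 variables — and 7 appears only in x₇'s list, so x₇ = 7.
x₁ and x₂ share exactly the 2 values {4, 5}; by pigeonhole those values go to them, so strike 4, 5 from x₄.
Determined: x₃=1, x₅=3, x₇=7. The other variables each still have more than one consistent value. That makes 3.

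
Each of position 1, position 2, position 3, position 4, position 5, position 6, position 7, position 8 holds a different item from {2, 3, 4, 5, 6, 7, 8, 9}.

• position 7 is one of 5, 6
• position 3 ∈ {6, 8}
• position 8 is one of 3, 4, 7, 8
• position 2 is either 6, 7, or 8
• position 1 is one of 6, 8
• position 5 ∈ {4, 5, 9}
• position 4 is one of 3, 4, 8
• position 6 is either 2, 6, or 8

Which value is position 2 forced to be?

7

The 8 variables together cover exactly {2, 3, 4, 5, 6, 7, 8, 9} — 8 values for 8 variables — and 2 appears only in position 6's list, so position 6 = 2.
The 7 still-open variables draw from only 7 values {3, 4, 5, 6, 7, 8, 9}, so each is used; only position 5 can be 9, hence position 5 = 9.
The 6 still-open variables draw from only 6 values {3, 4, 5, 6, 7, 8}, so each is used; only position 7 can be 5, hence position 7 = 5.
The 2 variables position 1 and position 3 are confined to {6, 8}, which locks those values in; drop them from position 2, position 4, position 8.
So position 2 = 7.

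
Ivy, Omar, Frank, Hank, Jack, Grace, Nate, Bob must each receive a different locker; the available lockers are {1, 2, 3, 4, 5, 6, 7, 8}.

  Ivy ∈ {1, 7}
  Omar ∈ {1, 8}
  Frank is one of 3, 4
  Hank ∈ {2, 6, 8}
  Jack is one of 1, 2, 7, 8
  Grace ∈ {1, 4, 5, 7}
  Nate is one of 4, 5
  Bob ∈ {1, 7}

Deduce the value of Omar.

8

Among the 8 variables, 3 fits only Frank (and all 8 values in {1, 2, 3, 4, 5, 6, 7, 8} must be used), so Frank = 3.
The 7 still-open variables together cover exactly {1, 2, 4, 5, 6, 7, 8} — 7 values for 7 variables — and 6 appears only in Hank's list, so Hank = 6.
Among the 6 still-open variables, 2 fits only Jack (and all 6 values in {1, 2, 4, 5, 7, 8} must be used), so Jack = 2.
The 5 still-open variables together cover exactly {1, 4, 5, 7, 8} — 5 values for 5 variables — and 8 appears only in Omar's list, so Omar = 8.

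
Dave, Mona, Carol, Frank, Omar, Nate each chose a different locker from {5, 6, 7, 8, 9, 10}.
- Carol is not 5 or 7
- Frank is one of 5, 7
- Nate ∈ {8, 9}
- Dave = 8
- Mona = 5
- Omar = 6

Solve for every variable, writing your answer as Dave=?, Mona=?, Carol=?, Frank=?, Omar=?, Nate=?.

Dave=8, Mona=5, Carol=10, Frank=7, Omar=6, Nate=9

Dave's domain is down to {8}, so Dave = 8. Eliminate 8 elsewhere: Carol, Nate.
Mona's domain is down to {5}, so Mona = 5. Strike 5 from Frank.
Frank must be 7 (only option left).
Omar must be 6 (only option left). Eliminate 6 elsewhere: Carol.
That leaves Nate = 9. So Carol can't be 9.
That leaves Carol = 10.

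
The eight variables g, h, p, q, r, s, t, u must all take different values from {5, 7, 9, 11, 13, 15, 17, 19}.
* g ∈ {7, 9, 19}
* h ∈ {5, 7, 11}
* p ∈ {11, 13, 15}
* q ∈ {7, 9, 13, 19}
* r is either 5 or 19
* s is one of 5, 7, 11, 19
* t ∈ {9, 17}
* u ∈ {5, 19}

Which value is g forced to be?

The 8 variables draw from only 8 values {5, 7, 9, 11, 13, 15, 17, 19}, so each is used; only p can be 15, hence p = 15.
Among the 7 still-open variables, 13 fits only q (and all 7 values in {5, 7, 9, 11, 13, 17, 19} must be used), so q = 13.
Among the 6 still-open variables, 17 fits only t (and all 6 values in {5, 7, 9, 11, 17, 19} must be used), so t = 17.
The 5 still-open variables together cover exactly {5, 7, 9, 11, 19} — 5 values for 5 variables — and 9 appears only in g's list, so g = 9.

9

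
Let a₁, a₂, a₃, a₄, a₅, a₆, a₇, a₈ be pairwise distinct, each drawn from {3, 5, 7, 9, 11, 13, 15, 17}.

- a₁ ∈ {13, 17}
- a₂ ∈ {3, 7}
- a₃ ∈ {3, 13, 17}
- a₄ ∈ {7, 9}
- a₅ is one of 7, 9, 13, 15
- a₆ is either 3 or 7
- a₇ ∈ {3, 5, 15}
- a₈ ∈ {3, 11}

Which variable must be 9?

a₄

Among the 8 variables, 5 fits only a₇ (and all 8 values in {3, 5, 7, 9, 11, 13, 15, 17} must be used), so a₇ = 5.
The 7 still-open variables together cover exactly {3, 7, 9, 11, 13, 15, 17} — 7 values for 7 variables — and 11 appears only in a₈'s list, so a₈ = 11.
The 6 still-open variables together cover exactly {3, 7, 9, 13, 15, 17} — 6 values for 6 variables — and 15 appears only in a₅'s list, so a₅ = 15.
Among the 5 still-open variables, 9 fits only a₄ (and all 5 values in {3, 7, 9, 13, 17} must be used), so a₄ = 9.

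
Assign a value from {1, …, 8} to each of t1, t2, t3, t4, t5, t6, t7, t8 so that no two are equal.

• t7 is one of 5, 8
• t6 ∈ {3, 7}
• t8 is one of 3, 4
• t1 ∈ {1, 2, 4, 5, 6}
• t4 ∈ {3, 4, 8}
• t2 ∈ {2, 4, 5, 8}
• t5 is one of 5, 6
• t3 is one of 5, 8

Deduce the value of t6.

7

The 8 variables draw from only 8 values {1, 2, 3, 4, 5, 6, 7, 8}, so each is used; only t1 can be 1, hence t1 = 1.
Among the 7 still-open variables, 2 fits only t2 (and all 7 values in {2, 3, 4, 5, 6, 7, 8} must be used), so t2 = 2.
The 6 still-open variables draw from only 6 values {3, 4, 5, 6, 7, 8}, so each is used; only t5 can be 6, hence t5 = 6.
The 5 still-open variables together cover exactly {3, 4, 5, 7, 8} — 5 values for 5 variables — and 7 appears only in t6's list, so t6 = 7.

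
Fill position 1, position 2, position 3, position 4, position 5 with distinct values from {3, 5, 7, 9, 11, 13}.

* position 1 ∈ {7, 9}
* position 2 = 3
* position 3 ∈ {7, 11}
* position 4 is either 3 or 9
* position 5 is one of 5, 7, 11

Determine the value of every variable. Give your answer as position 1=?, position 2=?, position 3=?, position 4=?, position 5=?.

position 1=7, position 2=3, position 3=11, position 4=9, position 5=5

position 2 has just one choice, so position 2 = 3. Eliminate 3 elsewhere: position 4.
position 4 has just one choice, so position 4 = 9. So position 1 can't be 9.
position 1 must be 7 (only option left). Remove 7 from position 3, position 5.
That leaves position 3 = 11. Remove 11 from position 5.
That leaves position 5 = 5.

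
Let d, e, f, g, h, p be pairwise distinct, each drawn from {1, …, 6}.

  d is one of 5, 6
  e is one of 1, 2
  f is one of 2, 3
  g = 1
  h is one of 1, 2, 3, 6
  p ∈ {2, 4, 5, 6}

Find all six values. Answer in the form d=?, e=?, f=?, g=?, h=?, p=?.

g has just one choice, so g = 1. Eliminate 1 elsewhere: e, h.
That leaves e = 2. Eliminate 2 elsewhere: f, h, p.
f's domain is down to {3}, so f = 3. So h can't be 3.
h has just one choice, so h = 6. Eliminate 6 elsewhere: d, p.
That leaves d = 5. Strike 5 from p.
p's domain is down to {4}, so p = 4.

d=5, e=2, f=3, g=1, h=6, p=4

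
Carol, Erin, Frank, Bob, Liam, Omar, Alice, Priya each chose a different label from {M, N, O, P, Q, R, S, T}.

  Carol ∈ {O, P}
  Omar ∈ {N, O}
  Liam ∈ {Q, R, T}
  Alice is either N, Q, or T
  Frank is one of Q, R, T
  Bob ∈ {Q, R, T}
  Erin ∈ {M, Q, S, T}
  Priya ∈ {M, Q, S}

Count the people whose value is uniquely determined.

3

The 8 variables draw from only 8 values {M, N, O, P, Q, R, S, T}, so each is used; only Carol can be P, hence Carol = P.
The 7 still-open variables draw from only 7 values {M, N, O, Q, R, S, T}, so each is used; only Omar can be O, hence Omar = O.
The 6 still-open variables together cover exactly {M, N, Q, R, S, T} — 6 values for 6 variables — and N appears only in Alice's list, so Alice = N.
Frank, Bob, Liam between them cover only {Q, R, T} — a naked triple. Remove those values from Erin, Priya.
Determined: Carol=P, Omar=O, Alice=N. The other people each still have more than one consistent value. That makes 3.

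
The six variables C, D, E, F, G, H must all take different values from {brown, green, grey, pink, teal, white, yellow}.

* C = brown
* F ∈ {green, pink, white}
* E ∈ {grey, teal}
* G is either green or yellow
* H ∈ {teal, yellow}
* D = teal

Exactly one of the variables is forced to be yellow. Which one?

H

C has just one choice, so C = brown.
D has just one choice, so D = teal. Strike teal from E, H.
So yellow goes to H.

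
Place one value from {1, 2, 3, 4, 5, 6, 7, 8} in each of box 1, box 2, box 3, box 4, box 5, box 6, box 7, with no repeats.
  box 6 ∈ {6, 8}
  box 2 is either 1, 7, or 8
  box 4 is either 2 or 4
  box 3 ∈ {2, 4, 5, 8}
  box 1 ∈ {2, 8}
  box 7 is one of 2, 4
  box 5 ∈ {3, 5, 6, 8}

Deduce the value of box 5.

3

box 4 and box 7 share exactly the 2 values {2, 4}; by pigeonhole those values go to them, so strike 2, 4 from box 1, box 3.
That leaves box 1 = 8. So box 2, box 3, box 5, box 6 can't be 8.
That leaves box 3 = 5. Remove 5 from box 5.
box 6 must be 6 (only option left). Eliminate 6 elsewhere: box 5.
So box 5 = 3.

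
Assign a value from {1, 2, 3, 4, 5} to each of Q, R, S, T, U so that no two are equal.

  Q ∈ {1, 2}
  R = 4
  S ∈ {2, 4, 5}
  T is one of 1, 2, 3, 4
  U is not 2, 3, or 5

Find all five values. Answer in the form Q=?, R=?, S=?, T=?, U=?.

R's domain is down to {4}, so R = 4. So S, T, U can't be 4.
That leaves U = 1. Eliminate 1 elsewhere: Q, T.
Q must be 2 (only option left). So S, T can't be 2.
S must be 5 (only option left).
T's domain is down to {3}, so T = 3.

Q=2, R=4, S=5, T=3, U=1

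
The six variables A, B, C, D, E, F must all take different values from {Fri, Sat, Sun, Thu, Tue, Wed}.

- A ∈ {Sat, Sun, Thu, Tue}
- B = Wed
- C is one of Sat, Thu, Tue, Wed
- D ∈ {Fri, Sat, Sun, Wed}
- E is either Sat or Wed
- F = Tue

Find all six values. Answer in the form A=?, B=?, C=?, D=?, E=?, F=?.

B has just one choice, so B = Wed. So C, D, E can't be Wed.
E's domain is down to {Sat}, so E = Sat. Strike Sat from A, C, D.
That leaves F = Tue. Remove Tue from A, C.
C's domain is down to {Thu}, so C = Thu. Remove Thu from A.
That leaves A = Sun. So D can't be Sun.
D has just one choice, so D = Fri.

A=Sun, B=Wed, C=Thu, D=Fri, E=Sat, F=Tue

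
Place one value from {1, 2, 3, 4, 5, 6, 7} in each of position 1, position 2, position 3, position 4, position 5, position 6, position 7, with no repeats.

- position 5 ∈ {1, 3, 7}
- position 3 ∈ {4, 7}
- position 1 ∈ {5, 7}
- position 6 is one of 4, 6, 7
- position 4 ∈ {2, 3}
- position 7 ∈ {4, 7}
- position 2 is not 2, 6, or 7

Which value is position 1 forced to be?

The 7 variables draw from only 7 values {1, 2, 3, 4, 5, 6, 7}, so each is used; only position 4 can be 2, hence position 4 = 2.
The 6 still-open variables draw from only 6 values {1, 3, 4, 5, 6, 7}, so each is used; only position 6 can be 6, hence position 6 = 6.
The 2 variables position 3 and position 7 are confined to {4, 7}, which locks those values in; drop them from position 1, position 2, position 5.
So position 1 = 5.

5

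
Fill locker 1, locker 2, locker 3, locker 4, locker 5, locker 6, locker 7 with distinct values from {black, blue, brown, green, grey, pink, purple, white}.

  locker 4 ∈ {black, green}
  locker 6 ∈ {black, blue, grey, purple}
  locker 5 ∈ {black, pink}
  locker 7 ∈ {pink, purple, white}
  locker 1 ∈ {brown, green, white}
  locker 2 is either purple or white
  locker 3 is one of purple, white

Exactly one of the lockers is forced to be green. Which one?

locker 4

The 2 variables locker 2 and locker 3 are confined to {purple, white}, which locks those values in; drop them from locker 1, locker 6, locker 7.
locker 7 must be pink (only option left). Eliminate pink elsewhere: locker 5.
That leaves locker 5 = black. Strike black from locker 4, locker 6.
So green goes to locker 4.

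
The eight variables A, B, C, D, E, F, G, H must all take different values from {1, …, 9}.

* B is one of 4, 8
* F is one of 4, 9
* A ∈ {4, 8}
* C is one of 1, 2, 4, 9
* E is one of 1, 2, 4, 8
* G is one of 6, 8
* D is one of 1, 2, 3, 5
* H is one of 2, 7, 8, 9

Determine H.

7

A and B share exactly the 2 values {4, 8}; by pigeonhole those values go to them, so strike 4, 8 from C, E, F, G, H.
F has just one choice, so F = 9. Eliminate 9 elsewhere: C, H.
G's domain is down to {6}, so G = 6.
C and E share exactly the 2 values {1, 2}; by pigeonhole those values go to them, so strike 1, 2 from D, H.
So H = 7.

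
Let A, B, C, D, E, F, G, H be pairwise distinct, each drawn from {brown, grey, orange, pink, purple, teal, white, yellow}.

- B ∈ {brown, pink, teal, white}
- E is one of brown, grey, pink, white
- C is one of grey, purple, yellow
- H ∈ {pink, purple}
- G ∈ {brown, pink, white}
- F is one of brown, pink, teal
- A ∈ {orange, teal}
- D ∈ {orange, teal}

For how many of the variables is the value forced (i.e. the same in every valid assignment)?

3

The 8 variables draw from only 8 values {brown, grey, orange, pink, purple, teal, white, yellow}, so each is used; only C can be yellow, hence C = yellow.
The 7 still-open variables draw from only 7 values {brown, grey, orange, pink, purple, teal, white}, so each is used; only E can be grey, hence E = grey.
The 6 still-open variables draw from only 6 values {brown, orange, pink, purple, teal, white}, so each is used; only H can be purple, hence H = purple.
A and D share exactly the 2 values {orange, teal}; by pigeonhole those values go to them, so strike orange, teal from B, F.
Determined: C=yellow, E=grey, H=purple. The other variables each still have more than one consistent value. That makes 3.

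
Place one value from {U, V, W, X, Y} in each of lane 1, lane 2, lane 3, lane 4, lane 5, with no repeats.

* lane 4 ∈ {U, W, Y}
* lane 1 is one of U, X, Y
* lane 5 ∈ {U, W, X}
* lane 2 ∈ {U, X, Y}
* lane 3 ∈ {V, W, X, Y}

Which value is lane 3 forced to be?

V

Among the 5 variables, V fits only lane 3 (and all 5 values in {U, V, W, X, Y} must be used), so lane 3 = V.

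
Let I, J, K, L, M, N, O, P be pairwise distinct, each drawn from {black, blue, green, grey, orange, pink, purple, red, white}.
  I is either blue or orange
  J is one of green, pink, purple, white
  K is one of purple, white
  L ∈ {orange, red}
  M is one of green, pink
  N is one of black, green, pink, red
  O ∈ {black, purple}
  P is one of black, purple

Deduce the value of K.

white

Among the 8 variables, blue fits only I (and all 8 values in {black, blue, green, orange, pink, purple, red, white} must be used), so I = blue.
The 7 still-open variables draw from only 7 values {black, green, orange, pink, purple, red, white}, so each is used; only L can be orange, hence L = orange.
The 6 still-open variables draw from only 6 values {black, green, pink, purple, red, white}, so each is used; only N can be red, hence N = red.
The 2 variables O and P are confined to {black, purple}, which locks those values in; drop them from J, K.
So K = white.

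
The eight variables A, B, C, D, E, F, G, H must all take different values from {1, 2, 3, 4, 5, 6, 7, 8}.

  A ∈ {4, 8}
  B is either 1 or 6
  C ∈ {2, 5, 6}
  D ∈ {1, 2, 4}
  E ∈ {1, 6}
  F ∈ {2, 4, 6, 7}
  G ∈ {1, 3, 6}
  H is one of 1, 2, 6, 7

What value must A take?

The 8 variables together cover exactly {1, 2, 3, 4, 5, 6, 7, 8} — 8 values for 8 variables — and 3 appears only in G's list, so G = 3.
The 7 still-open variables together cover exactly {1, 2, 4, 5, 6, 7, 8} — 7 values for 7 variables — and 5 appears only in C's list, so C = 5.
The 6 still-open variables draw from only 6 values {1, 2, 4, 6, 7, 8}, so each is used; only A can be 8, hence A = 8.

8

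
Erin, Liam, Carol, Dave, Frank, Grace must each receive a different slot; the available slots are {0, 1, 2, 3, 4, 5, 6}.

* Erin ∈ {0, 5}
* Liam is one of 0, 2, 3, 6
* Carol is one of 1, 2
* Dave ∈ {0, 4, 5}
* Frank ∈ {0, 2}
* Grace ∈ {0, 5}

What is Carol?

1

The 2 variables Erin and Grace are confined to {0, 5}, which locks those values in; drop them from Liam, Dave, Frank.
Dave has just one choice, so Dave = 4.
Frank must be 2 (only option left). Strike 2 from Liam, Carol.
So Carol = 1.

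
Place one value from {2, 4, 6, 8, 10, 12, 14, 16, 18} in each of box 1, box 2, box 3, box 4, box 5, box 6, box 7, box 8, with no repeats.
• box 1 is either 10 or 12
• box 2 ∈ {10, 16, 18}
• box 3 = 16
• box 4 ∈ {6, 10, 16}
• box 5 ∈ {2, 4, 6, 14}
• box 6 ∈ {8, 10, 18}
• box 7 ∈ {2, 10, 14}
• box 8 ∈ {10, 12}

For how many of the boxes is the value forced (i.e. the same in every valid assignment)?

4

box 3 must be 16 (only option left). Eliminate 16 elsewhere: box 2, box 4.
box 1 and box 8 share exactly the 2 values {10, 12}; by pigeonhole those values go to them, so strike 10, 12 from box 2, box 4, box 6, box 7.
That leaves box 2 = 18. So box 6 can't be 18.
box 4's domain is down to {6}, so box 4 = 6. Strike 6 from box 5.
box 6 must be 8 (only option left).
Determined: box 2=18, box 3=16, box 4=6, box 6=8. The other boxes each still have more than one consistent value. That makes 4.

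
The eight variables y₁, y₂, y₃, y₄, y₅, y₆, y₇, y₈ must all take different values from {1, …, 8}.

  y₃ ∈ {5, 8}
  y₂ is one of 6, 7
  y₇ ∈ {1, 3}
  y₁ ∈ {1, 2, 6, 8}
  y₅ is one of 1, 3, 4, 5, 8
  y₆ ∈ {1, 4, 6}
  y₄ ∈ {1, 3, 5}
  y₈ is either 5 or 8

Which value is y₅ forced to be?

4

Among the 8 variables, 2 fits only y₁ (and all 8 values in {1, 2, 3, 4, 5, 6, 7, 8} must be used), so y₁ = 2.
The 7 still-open variables draw from only 7 values {1, 3, 4, 5, 6, 7, 8}, so each is used; only y₂ can be 7, hence y₂ = 7.
Among the 6 still-open variables, 6 fits only y₆ (and all 6 values in {1, 3, 4, 5, 6, 8} must be used), so y₆ = 6.
The 5 still-open variables together cover exactly {1, 3, 4, 5, 8} — 5 values for 5 variables — and 4 appears only in y₅'s list, so y₅ = 4.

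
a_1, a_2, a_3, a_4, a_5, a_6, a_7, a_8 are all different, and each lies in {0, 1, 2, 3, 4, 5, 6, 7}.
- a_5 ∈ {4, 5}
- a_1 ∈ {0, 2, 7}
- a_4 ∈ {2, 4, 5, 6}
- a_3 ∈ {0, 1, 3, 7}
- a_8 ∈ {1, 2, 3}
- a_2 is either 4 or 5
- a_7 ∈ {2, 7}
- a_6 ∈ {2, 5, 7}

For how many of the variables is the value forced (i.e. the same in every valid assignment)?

Among the 8 variables, 6 fits only a_4 (and all 8 values in {0, 1, 2, 3, 4, 5, 6, 7} must be used), so a_4 = 6.
The 2 variables a_2 and a_5 are confined to {4, 5}, which locks those values in; drop them from a_6.
The 2 variables a_6 and a_7 are confined to {2, 7}, which locks those values in; drop them from a_1, a_3, a_8.
a_1 must be 0 (only option left). Eliminate 0 elsewhere: a_3.
Determined: a_1=0, a_4=6. The other variables each still have more than one consistent value. That makes 2.

2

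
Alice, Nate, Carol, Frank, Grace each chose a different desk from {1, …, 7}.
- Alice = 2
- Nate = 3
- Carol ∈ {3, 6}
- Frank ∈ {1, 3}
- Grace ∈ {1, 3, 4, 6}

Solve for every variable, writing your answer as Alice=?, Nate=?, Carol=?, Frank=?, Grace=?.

Alice=2, Nate=3, Carol=6, Frank=1, Grace=4

Alice has just one choice, so Alice = 2.
Nate must be 3 (only option left). Strike 3 from Carol, Frank, Grace.
Carol must be 6 (only option left). Strike 6 from Grace.
Frank has just one choice, so Frank = 1. Remove 1 from Grace.
That leaves Grace = 4.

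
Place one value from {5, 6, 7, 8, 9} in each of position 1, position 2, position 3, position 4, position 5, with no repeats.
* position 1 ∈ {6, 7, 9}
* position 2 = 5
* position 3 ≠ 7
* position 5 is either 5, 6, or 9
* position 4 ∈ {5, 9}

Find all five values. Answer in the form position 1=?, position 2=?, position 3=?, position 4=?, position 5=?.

position 2 has just one choice, so position 2 = 5. Eliminate 5 elsewhere: position 3, position 4, position 5.
position 4 must be 9 (only option left). Strike 9 from position 1, position 3, position 5.
That leaves position 5 = 6. Strike 6 from position 1, position 3.
position 1's domain is down to {7}, so position 1 = 7.
position 3 must be 8 (only option left).

position 1=7, position 2=5, position 3=8, position 4=9, position 5=6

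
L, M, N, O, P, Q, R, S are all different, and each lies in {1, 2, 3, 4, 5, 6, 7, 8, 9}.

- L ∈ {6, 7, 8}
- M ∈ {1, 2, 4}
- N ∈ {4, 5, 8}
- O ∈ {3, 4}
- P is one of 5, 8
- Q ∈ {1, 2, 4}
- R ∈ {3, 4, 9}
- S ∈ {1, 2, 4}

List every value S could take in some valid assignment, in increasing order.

The 3 variables M, Q, S are confined to {1, 2, 4}, which locks those values in; drop them from N, O, R.
That leaves O = 3. Strike 3 from R.
R must be 9 (only option left).
N and P between them cover only {5, 8} — a naked pair. Remove those values from L.
No further eliminations apply; S can still be any of 1, 2, 4.

1, 2, 4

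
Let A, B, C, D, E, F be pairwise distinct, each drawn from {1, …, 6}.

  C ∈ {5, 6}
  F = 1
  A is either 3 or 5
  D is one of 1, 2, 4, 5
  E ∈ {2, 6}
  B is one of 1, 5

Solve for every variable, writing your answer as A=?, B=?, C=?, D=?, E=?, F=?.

A=3, B=5, C=6, D=4, E=2, F=1

F must be 1 (only option left). Remove 1 from B, D.
B must be 5 (only option left). Eliminate 5 elsewhere: A, C, D.
That leaves C = 6. Eliminate 6 elsewhere: E.
E must be 2 (only option left). Remove 2 from D.
A's domain is down to {3}, so A = 3.
D must be 4 (only option left).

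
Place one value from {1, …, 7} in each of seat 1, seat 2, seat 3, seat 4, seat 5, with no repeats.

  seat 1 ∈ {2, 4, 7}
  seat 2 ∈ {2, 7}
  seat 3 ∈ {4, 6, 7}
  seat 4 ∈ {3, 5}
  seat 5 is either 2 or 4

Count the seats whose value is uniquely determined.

1

seat 1, seat 2, seat 5 between them cover only {2, 4, 7} — a naked triple. Remove those values from seat 3.
seat 3's domain is down to {6}, so seat 3 = 6.
Determined: seat 3=6. The other seats each still have more than one consistent value. That makes 1.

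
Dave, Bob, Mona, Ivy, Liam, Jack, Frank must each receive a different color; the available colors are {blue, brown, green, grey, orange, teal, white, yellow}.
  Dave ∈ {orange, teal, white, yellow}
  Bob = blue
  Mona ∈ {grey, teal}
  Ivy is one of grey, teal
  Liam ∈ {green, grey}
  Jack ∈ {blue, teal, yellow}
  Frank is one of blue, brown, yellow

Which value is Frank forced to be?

brown

Bob's domain is down to {blue}, so Bob = blue. Eliminate blue elsewhere: Jack, Frank.
Mona and Ivy between them cover only {grey, teal} — a naked pair. Remove those values from Dave, Liam, Jack.
Liam's domain is down to {green}, so Liam = green.
Jack's domain is down to {yellow}, so Jack = yellow. Eliminate yellow elsewhere: Dave, Frank.
So Frank = brown.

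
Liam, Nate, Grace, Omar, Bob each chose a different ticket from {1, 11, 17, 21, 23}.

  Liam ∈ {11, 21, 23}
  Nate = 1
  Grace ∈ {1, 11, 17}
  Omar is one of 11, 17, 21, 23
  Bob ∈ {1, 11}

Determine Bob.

Nate has just one choice, so Nate = 1. So Grace, Bob can't be 1.
So Bob = 11.

11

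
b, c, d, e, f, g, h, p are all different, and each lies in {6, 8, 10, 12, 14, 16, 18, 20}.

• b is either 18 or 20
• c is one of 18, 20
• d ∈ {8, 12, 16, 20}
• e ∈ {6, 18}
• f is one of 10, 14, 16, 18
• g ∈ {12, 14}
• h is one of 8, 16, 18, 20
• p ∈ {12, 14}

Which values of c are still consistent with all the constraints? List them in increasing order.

The 8 variables together cover exactly {6, 8, 10, 12, 14, 16, 18, 20} — 8 values for 8 variables — and 6 appears only in e's list, so e = 6.
The 7 still-open variables draw from only 7 values {8, 10, 12, 14, 16, 18, 20}, so each is used; only f can be 10, hence f = 10.
b and c between them cover only {18, 20} — a naked pair. Remove those values from d, h.
g and p share exactly the 2 values {12, 14}; by pigeonhole those values go to them, so strike 12, 14 from d.
No further eliminations apply; c can still be any of 18, 20.

18, 20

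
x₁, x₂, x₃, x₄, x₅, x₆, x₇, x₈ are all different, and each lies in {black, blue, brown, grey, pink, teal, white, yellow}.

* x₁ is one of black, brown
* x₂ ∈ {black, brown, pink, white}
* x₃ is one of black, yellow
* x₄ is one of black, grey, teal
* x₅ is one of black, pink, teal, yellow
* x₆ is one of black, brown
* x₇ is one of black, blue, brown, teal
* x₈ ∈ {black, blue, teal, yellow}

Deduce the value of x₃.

yellow

Among the 8 variables, grey fits only x₄ (and all 8 values in {black, blue, brown, grey, pink, teal, white, yellow} must be used), so x₄ = grey.
The 7 still-open variables together cover exactly {black, blue, brown, pink, teal, white, yellow} — 7 values for 7 variables — and white appears only in x₂'s list, so x₂ = white.
Among the 6 still-open variables, pink fits only x₅ (and all 6 values in {black, blue, brown, pink, teal, yellow} must be used), so x₅ = pink.
The 2 variables x₁ and x₆ are confined to {black, brown}, which locks those values in; drop them from x₃, x₇, x₈.
So x₃ = yellow.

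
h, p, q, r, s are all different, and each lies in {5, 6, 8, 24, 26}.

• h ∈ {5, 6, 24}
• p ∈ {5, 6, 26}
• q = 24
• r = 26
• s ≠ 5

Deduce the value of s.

q's domain is down to {24}, so q = 24. Strike 24 from h, s.
r must be 26 (only option left). Eliminate 26 elsewhere: p, s.
The 3 still-open variables together cover exactly {5, 6, 8} — 3 values for 3 variables — and 8 appears only in s's list, so s = 8.

8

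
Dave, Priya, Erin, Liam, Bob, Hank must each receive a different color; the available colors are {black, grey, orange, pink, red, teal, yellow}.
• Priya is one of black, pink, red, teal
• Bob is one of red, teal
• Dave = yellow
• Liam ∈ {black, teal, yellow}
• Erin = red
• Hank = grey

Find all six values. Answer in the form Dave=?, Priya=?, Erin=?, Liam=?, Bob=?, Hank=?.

Dave=yellow, Priya=pink, Erin=red, Liam=black, Bob=teal, Hank=grey

Dave's domain is down to {yellow}, so Dave = yellow. So Liam can't be yellow.
Erin has just one choice, so Erin = red. Eliminate red elsewhere: Priya, Bob.
Bob must be teal (only option left). So Priya, Liam can't be teal.
Hank has just one choice, so Hank = grey.
That leaves Liam = black. Eliminate black elsewhere: Priya.
Priya has just one choice, so Priya = pink.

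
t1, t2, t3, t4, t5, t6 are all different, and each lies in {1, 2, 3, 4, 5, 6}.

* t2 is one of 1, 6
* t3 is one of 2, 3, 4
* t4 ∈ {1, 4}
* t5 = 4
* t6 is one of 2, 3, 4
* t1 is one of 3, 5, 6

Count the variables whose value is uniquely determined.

t5 has just one choice, so t5 = 4. So t3, t4, t6 can't be 4.
t4's domain is down to {1}, so t4 = 1. Remove 1 from t2.
t2 must be 6 (only option left). Eliminate 6 elsewhere: t1.
Among the 3 still-open variables, 5 fits only t1 (and all 3 values in {2, 3, 5} must be used), so t1 = 5.
Determined: t1=5, t2=6, t4=1, t5=4. The other variables each still have more than one consistent value. That makes 4.

4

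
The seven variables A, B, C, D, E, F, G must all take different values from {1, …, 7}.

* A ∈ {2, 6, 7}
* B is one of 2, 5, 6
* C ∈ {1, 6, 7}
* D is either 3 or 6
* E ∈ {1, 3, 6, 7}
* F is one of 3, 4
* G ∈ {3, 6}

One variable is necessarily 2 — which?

The 7 variables together cover exactly {1, 2, 3, 4, 5, 6, 7} — 7 values for 7 variables — and 4 appears only in F's list, so F = 4.
The 6 still-open variables together cover exactly {1, 2, 3, 5, 6, 7} — 6 values for 6 variables — and 5 appears only in B's list, so B = 5.
The 5 still-open variables draw from only 5 values {1, 2, 3, 6, 7}, so each is used; only A can be 2, hence A = 2.

A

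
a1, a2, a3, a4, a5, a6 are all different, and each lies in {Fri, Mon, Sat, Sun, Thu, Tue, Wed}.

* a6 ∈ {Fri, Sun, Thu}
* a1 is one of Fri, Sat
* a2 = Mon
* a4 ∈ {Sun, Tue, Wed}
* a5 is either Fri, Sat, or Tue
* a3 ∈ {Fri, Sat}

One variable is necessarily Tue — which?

a2 has just one choice, so a2 = Mon.
a1 and a3 share exactly the 2 values {Fri, Sat}; by pigeonhole those values go to them, so strike Fri, Sat from a5, a6.
So Tue goes to a5.

a5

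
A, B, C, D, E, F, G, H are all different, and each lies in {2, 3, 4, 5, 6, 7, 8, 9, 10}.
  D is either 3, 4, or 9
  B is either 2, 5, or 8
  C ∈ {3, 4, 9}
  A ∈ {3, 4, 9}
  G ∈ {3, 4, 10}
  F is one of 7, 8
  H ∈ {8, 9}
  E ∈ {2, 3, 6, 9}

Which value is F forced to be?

A, C, D share exactly the 3 values {3, 4, 9}; by pigeonhole those values go to them, so strike 3, 4, 9 from E, G, H.
G's domain is down to {10}, so G = 10.
H must be 8 (only option left). Strike 8 from B, F.
So F = 7.

7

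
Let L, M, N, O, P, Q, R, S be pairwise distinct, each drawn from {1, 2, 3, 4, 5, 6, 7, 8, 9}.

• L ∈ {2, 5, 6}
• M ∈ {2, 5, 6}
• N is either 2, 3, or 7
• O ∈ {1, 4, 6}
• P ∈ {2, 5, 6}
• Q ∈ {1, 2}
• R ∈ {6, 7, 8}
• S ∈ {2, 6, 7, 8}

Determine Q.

The 8 variables together cover exactly {1, 2, 3, 4, 5, 6, 7, 8} — 8 values for 8 variables — and 3 appears only in N's list, so N = 3.
The 7 still-open variables draw from only 7 values {1, 2, 4, 5, 6, 7, 8}, so each is used; only O can be 4, hence O = 4.
Among the 6 still-open variables, 1 fits only Q (and all 6 values in {1, 2, 5, 6, 7, 8} must be used), so Q = 1.

1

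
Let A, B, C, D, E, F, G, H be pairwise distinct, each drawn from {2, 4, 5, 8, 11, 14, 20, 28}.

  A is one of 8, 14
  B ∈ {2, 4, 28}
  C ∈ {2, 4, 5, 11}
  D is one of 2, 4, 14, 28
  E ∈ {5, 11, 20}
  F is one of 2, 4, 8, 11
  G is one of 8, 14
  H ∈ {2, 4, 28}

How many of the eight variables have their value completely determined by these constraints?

The 8 variables draw from only 8 values {2, 4, 5, 8, 11, 14, 20, 28}, so each is used; only E can be 20, hence E = 20.
The 7 still-open variables draw from only 7 values {2, 4, 5, 8, 11, 14, 28}, so each is used; only C can be 5, hence C = 5.
The 6 still-open variables together cover exactly {2, 4, 8, 11, 14, 28} — 6 values for 6 variables — and 11 appears only in F's list, so F = 11.
A and G between them cover only {8, 14} — a naked pair. Remove those values from D.
Determined: C=5, E=20, F=11. The other variables each still have more than one consistent value. That makes 3.

3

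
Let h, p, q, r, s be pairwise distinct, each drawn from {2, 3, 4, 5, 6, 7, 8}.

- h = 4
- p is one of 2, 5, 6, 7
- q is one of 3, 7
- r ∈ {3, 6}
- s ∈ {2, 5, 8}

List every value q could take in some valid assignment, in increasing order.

3, 7

h's domain is down to {4}, so h = 4.
No further eliminations apply; q can still be any of 3, 7.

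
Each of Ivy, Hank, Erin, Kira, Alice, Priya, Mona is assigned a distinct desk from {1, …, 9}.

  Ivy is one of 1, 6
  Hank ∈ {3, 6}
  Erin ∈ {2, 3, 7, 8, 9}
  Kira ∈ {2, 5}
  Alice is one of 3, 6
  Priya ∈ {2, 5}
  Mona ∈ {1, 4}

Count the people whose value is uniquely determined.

Hank and Alice between them cover only {3, 6} — a naked pair. Remove those values from Ivy, Erin.
That leaves Ivy = 1. Eliminate 1 elsewhere: Mona.
That leaves Mona = 4.
The 2 variables Kira and Priya are confined to {2, 5}, which locks those values in; drop them from Erin.
Determined: Ivy=1, Mona=4. The other people each still have more than one consistent value. That makes 2.

2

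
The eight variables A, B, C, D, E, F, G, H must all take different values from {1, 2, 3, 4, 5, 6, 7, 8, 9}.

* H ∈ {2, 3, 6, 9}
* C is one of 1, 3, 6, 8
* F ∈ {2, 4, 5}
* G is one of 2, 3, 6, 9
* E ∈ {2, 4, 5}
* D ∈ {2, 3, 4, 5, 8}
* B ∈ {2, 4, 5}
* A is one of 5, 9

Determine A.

9

The 8 variables together cover exactly {1, 2, 3, 4, 5, 6, 8, 9} — 8 values for 8 variables — and 1 appears only in C's list, so C = 1.
The 7 still-open variables together cover exactly {2, 3, 4, 5, 6, 8, 9} — 7 values for 7 variables — and 8 appears only in D's list, so D = 8.
B, E, F share exactly the 3 values {2, 4, 5}; by pigeonhole those values go to them, so strike 2, 4, 5 from A, G, H.
So A = 9.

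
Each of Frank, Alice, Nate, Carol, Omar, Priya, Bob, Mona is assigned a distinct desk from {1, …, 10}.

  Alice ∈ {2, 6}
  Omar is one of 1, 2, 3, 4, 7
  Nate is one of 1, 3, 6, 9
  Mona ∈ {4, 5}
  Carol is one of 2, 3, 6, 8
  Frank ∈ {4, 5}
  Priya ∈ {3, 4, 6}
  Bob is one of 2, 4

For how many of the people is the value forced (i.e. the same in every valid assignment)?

Frank and Mona share exactly the 2 values {4, 5}; by pigeonhole those values go to them, so strike 4, 5 from Omar, Priya, Bob.
That leaves Bob = 2. So Alice, Carol, Omar can't be 2.
That leaves Alice = 6. Remove 6 from Nate, Carol, Priya.
Priya must be 3 (only option left). So Nate, Carol, Omar can't be 3.
That leaves Carol = 8.
Determined: Alice=6, Carol=8, Priya=3, Bob=2. The other people each still have more than one consistent value. That makes 4.

4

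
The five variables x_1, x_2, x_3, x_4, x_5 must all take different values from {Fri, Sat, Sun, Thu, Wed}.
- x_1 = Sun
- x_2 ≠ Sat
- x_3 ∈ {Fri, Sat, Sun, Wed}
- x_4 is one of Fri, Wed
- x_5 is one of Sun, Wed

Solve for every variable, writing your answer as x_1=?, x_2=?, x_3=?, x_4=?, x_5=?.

x_1=Sun, x_2=Thu, x_3=Sat, x_4=Fri, x_5=Wed

x_1 must be Sun (only option left). Remove Sun from x_2, x_3, x_5.
That leaves x_5 = Wed. So x_2, x_3, x_4 can't be Wed.
x_4 must be Fri (only option left). So x_2, x_3 can't be Fri.
That leaves x_2 = Thu.
x_3 must be Sat (only option left).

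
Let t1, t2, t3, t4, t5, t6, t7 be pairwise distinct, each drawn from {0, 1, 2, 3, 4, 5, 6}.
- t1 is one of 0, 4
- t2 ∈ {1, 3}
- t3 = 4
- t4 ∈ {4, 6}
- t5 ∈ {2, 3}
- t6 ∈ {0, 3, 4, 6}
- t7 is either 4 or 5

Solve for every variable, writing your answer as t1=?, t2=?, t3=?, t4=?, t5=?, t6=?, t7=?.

t1=0, t2=1, t3=4, t4=6, t5=2, t6=3, t7=5

t3's domain is down to {4}, so t3 = 4. Strike 4 from t1, t4, t6, t7.
t4 must be 6 (only option left). Strike 6 from t6.
t7 must be 5 (only option left).
That leaves t1 = 0. So t6 can't be 0.
That leaves t6 = 3. So t2, t5 can't be 3.
t2 must be 1 (only option left).
t5 must be 2 (only option left).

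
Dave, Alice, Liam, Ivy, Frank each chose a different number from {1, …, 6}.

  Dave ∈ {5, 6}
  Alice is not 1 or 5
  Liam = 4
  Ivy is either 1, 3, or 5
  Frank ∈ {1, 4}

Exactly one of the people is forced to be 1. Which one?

Liam's domain is down to {4}, so Liam = 4. Remove 4 from Alice, Frank.
So 1 goes to Frank.

Frank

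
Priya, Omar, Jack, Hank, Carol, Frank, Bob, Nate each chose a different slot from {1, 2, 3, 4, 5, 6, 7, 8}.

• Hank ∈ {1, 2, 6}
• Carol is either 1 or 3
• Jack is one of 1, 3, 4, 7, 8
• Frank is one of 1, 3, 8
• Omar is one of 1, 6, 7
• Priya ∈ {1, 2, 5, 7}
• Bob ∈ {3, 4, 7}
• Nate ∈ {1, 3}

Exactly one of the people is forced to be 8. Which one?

Frank

Among the 8 variables, 5 fits only Priya (and all 8 values in {1, 2, 3, 4, 5, 6, 7, 8} must be used), so Priya = 5.
Among the 7 still-open variables, 2 fits only Hank (and all 7 values in {1, 2, 3, 4, 6, 7, 8} must be used), so Hank = 2.
Among the 6 still-open variables, 6 fits only Omar (and all 6 values in {1, 3, 4, 6, 7, 8} must be used), so Omar = 6.
Carol and Nate between them cover only {1, 3} — a naked pair. Remove those values from Jack, Frank, Bob.
So 8 goes to Frank.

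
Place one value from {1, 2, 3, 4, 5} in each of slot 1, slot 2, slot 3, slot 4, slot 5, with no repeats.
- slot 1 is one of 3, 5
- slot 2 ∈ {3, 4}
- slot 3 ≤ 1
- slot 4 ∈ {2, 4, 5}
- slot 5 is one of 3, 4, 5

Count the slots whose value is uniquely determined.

2

slot 3 has just one choice, so slot 3 = 1.
Among the 4 still-open variables, 2 fits only slot 4 (and all 4 values in {2, 3, 4, 5} must be used), so slot 4 = 2.
Determined: slot 3=1, slot 4=2. The other slots each still have more than one consistent value. That makes 2.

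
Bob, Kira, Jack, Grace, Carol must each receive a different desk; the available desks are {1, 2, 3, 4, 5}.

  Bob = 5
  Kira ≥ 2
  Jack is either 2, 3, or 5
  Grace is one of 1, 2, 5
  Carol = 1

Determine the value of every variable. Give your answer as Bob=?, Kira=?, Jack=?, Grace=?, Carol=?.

Bob's domain is down to {5}, so Bob = 5. Eliminate 5 elsewhere: Kira, Jack, Grace.
Carol has just one choice, so Carol = 1. So Grace can't be 1.
Grace's domain is down to {2}, so Grace = 2. Remove 2 from Kira, Jack.
Jack has just one choice, so Jack = 3. Remove 3 from Kira.
Kira's domain is down to {4}, so Kira = 4.

Bob=5, Kira=4, Jack=3, Grace=2, Carol=1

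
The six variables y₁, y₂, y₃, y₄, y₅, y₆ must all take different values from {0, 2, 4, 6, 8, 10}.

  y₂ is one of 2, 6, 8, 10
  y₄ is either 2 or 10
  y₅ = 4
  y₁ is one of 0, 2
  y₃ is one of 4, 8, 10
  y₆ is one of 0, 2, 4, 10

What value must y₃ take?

y₅'s domain is down to {4}, so y₅ = 4. Strike 4 from y₃, y₆.
The 5 still-open variables together cover exactly {0, 2, 6, 8, 10} — 5 values for 5 variables — and 6 appears only in y₂'s list, so y₂ = 6.
The 4 still-open variables together cover exactly {0, 2, 8, 10} — 4 values for 4 variables — and 8 appears only in y₃'s list, so y₃ = 8.

8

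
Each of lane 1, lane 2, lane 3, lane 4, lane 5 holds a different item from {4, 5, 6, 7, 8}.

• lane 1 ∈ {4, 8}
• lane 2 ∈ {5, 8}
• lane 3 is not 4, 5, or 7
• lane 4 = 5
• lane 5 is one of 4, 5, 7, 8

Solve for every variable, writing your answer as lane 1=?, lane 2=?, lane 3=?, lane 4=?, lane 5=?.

lane 4 has just one choice, so lane 4 = 5. Strike 5 from lane 2, lane 5.
lane 2's domain is down to {8}, so lane 2 = 8. Remove 8 from lane 1, lane 3, lane 5.
That leaves lane 3 = 6.
lane 1's domain is down to {4}, so lane 1 = 4. Eliminate 4 elsewhere: lane 5.
lane 5 must be 7 (only option left).

lane 1=4, lane 2=8, lane 3=6, lane 4=5, lane 5=7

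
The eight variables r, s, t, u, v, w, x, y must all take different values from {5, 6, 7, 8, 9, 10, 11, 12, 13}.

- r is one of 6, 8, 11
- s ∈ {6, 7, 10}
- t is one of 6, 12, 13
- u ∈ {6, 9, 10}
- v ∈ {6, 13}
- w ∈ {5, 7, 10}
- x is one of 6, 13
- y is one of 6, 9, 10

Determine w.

5

v and x between them cover only {6, 13} — a naked pair. Remove those values from r, s, t, u, y.
t must be 12 (only option left).
u and y between them cover only {9, 10} — a naked pair. Remove those values from s, w.
s's domain is down to {7}, so s = 7. Eliminate 7 elsewhere: w.
So w = 5.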